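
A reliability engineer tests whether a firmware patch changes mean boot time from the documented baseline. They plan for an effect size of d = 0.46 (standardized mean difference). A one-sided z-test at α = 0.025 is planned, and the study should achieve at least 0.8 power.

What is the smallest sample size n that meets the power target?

n = 38

Set Φ(δ − 1.960) = 0.8; then δ − 1.960 = Φ⁻¹(0.8) = 0.842, giving δ = 2.802.
δ = d·√n ⇒ n = (δ/d)² = (2.802 / 0.46)² = 37.09.
Rounding up, n = 38.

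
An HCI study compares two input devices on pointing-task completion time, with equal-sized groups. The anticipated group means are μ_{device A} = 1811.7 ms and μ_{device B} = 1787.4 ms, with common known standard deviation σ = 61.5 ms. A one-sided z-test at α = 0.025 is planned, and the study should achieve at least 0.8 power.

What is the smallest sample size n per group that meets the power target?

n = 101 per group

Standardized effect: d = |μ_{device A} − μ_{device B}| / σ = |1811.7 − 1787.4| / 61.5 = 0.3951
For power 0.8 need Φ(δ − z_{0.025}) = 0.8, so δ = z_{0.025} + z_{0.20} = 1.960 + 0.842 = 2.802.
δ = d·√(n/2) ⇒ n = 2(δ/d)² = 2 × (2.802 / 0.3951)² = 100.55.
Round up to the next whole unit.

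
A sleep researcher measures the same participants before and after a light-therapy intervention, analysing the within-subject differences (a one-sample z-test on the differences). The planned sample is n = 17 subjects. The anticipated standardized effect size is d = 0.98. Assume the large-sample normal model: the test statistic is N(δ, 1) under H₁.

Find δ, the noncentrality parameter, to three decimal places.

δ = d·√n = 0.98 × √17 = 4.0406

δ ≈ 4.041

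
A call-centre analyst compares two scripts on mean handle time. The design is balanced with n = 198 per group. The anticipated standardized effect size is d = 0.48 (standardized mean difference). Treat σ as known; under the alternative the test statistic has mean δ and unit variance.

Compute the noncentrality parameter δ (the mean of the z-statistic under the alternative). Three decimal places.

The noncentrality parameter scales effect size by the design's sample-size factor: δ = d·√(n/2) = 0.48 × √(198/2) = 4.7759

δ ≈ 4.776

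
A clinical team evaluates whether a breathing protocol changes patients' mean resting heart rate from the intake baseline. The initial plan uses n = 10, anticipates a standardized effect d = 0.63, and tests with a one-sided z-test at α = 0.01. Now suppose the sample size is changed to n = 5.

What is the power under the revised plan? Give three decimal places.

Power ≈ 0.179

With n = 5: δ = d·√n = 0.63 × √5 = 1.4087. Critical value z_{0.01} = 2.326.
Revised power = Φ(δ − 2.326) = Φ(-0.918) = 0.1794.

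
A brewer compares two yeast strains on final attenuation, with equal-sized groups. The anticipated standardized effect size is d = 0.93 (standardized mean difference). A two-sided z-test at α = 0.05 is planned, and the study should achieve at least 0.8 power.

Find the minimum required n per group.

n = 19 per group

Set Φ(δ − 1.960) = 0.8; then δ − 1.960 = Φ⁻¹(0.8) = 0.842, giving δ = 2.802.
(The Φ(−δ − z_{α/2}) term is vanishingly small for δ > 0 and is dropped in the standard sample-size formula.)
δ = d·√(n/2) ⇒ n = 2(δ/d)² = 2 × (2.802 / 0.93)² = 18.15.
Round up to the next whole unit.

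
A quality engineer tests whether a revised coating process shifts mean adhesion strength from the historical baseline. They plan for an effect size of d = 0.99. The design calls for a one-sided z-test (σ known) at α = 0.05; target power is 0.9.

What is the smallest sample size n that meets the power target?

n = 9

Set Φ(δ − 1.645) = 0.9; then δ − 1.645 = Φ⁻¹(0.9) = 1.282, giving δ = 2.926.
δ = d·√n ⇒ n = (δ/d)² = (2.926 / 0.99)² = 8.74.
Round up to the next whole unit.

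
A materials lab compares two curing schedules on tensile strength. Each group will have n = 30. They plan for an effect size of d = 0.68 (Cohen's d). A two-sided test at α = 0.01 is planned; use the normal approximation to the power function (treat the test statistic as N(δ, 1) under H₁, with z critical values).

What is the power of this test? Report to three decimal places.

Power ≈ 0.523

Noncentrality parameter: δ = d·√(n/2) = 0.68 × √(30/2) = 2.6336
Critical value for a two-sided test at α = 0.01: z_{α/2} = 2.576.
Power = Φ(δ − 2.576) + Φ(−δ − 2.576) = Φ(0.058) + Φ(-5.209) = 0.5230 + 0.0000 = 0.5230.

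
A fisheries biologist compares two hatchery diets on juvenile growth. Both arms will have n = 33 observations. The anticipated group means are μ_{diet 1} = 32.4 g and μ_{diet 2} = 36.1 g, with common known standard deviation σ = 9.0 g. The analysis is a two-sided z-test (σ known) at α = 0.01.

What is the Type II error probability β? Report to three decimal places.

Standardized effect: d = |μ_{diet 1} − μ_{diet 2}| / σ = |32.4 − 36.1| / 9.0 = 0.4111
Noncentrality parameter: δ = d·√(n/2) = 0.4111 × √(33/2) = 1.6699
Two-sided α = 0.01 → critical value z_{0.005} = 2.576.
Power = Φ(δ − 2.576) + Φ(−δ − 2.576) = Φ(-0.906) + Φ(-4.246) = 0.1825 + 0.0000 = 0.1825.
Type II error: β = 1 − power = 1 − 0.1825 = 0.8175.

β ≈ 0.817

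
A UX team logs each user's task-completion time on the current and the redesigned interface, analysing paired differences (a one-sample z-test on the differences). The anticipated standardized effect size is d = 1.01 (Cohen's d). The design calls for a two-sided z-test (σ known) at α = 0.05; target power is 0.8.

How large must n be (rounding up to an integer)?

n = 8

Set Φ(δ − 1.960) = 0.8; then δ − 1.960 = Φ⁻¹(0.8) = 0.842, giving δ = 2.802.
(The Φ(−δ − z_{α/2}) term is vanishingly small for δ > 0 and is dropped in the standard sample-size formula.)
δ = d·√n ⇒ n = (δ/d)² = (2.802 / 1.01)² = 7.69.
Round up to the next whole unit.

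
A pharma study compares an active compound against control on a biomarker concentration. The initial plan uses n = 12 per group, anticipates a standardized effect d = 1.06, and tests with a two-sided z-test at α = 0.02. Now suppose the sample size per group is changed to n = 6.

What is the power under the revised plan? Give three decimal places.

With n = 6 per group: δ = d·√(n/2) = 1.06 × √(6/2) = 1.8360. Critical value z_{0.01} = 2.326.
Revised power = Φ(δ − 2.326) + Φ(−δ − 2.326) = Φ(-0.490) + Φ(-4.162) = 0.3119 + 0.0000 = 0.3120.

Power ≈ 0.312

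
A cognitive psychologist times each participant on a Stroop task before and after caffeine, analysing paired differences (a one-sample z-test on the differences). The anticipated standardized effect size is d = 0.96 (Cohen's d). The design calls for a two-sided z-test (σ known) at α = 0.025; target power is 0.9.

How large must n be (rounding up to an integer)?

n = 14

Set Φ(δ − 2.241) = 0.9; then δ − 2.241 = Φ⁻¹(0.9) = 1.282, giving δ = 3.523.
(For δ > 0 the lower-tail rejection region contributes negligibly to power, so the one-term inversion is standard.)
δ = d·√n ⇒ n = (δ/d)² = (3.523 / 0.96)² = 13.47.
Rounding up, n = 14.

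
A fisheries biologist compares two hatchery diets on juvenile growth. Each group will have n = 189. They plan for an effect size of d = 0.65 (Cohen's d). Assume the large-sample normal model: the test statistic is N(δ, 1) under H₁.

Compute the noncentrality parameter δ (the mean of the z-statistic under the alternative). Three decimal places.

δ ≈ 6.319

δ = d·√(n/2) = 0.65 × √(189/2) = 6.3187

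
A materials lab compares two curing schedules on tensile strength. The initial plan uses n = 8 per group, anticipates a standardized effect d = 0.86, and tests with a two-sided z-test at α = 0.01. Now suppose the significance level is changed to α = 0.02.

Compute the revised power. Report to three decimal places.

δ = d·√(n/2) = 0.86 × √(8/2) = 1.7200 (unchanged). New critical value: z_{0.01} = 2.326.
Revised power = Φ(δ − 2.326) + Φ(−δ − 2.326) = Φ(-0.606) + Φ(-4.046) = 0.2721 + 0.0000 = 0.2722.

Power ≈ 0.272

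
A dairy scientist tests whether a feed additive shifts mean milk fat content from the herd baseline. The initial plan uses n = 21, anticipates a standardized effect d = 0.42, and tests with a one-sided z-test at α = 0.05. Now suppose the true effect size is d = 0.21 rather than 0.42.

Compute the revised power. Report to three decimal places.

Power ≈ 0.247

With d = 0.21: δ = d·√n = 0.21 × √21 = 0.9623. Critical value z_{0.05} = 1.645.
Revised power = Φ(δ − 1.645) = Φ(-0.683) = 0.2475.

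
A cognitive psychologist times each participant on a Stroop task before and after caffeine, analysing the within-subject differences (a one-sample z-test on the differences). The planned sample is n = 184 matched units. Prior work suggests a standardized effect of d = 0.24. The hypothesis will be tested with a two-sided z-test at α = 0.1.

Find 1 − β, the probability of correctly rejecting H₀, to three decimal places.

Power ≈ 0.946

Noncentrality parameter: δ = d·√n = 0.24 × √184 = 3.2555
Two-sided α = 0.1 → critical value z_{0.05} = 1.645.
Power = Φ(δ − 1.645) + Φ(−δ − 1.645) = Φ(1.611) + Φ(-4.900) = 0.9464 + 0.0000 = 0.9464.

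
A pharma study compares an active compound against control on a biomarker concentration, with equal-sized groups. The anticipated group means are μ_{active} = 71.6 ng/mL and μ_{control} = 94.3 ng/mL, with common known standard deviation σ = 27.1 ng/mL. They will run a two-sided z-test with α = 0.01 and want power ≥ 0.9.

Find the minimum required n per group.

Standardized effect: d = |μ_{active} − μ_{control}| / σ = |71.6 − 94.3| / 27.1 = 0.8376
For power 0.9 need Φ(δ − z_{0.005}) = 0.9, so δ = z_{0.005} + z_{0.10} = 2.576 + 1.282 = 3.857.
(For δ > 0 the lower-tail rejection region contributes negligibly to power, so the one-term inversion is standard.)
δ = d·√(n/2) ⇒ n = 2(δ/d)² = 2 × (3.857 / 0.8376)² = 42.41.
Round up to the next whole unit.

n = 43 per group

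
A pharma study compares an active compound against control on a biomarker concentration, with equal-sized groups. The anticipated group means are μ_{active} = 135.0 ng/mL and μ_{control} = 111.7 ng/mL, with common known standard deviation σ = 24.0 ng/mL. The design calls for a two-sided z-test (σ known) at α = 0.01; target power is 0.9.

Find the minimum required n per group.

Standardized effect: d = |μ_{active} − μ_{control}| / σ = |135.0 − 111.7| / 24.0 = 0.9708
For power 0.9 need Φ(δ − z_{0.005}) = 0.9, so δ = z_{0.005} + z_{0.10} = 2.576 + 1.282 = 3.857.
(Ignoring the negligible lower-tail rejection probability gives the usual closed-form inversion.)
δ = d·√(n/2) ⇒ n = 2(δ/d)² = 2 × (3.857 / 0.9708)² = 31.57.
Rounding up, n = 32 per group.

n = 32 per group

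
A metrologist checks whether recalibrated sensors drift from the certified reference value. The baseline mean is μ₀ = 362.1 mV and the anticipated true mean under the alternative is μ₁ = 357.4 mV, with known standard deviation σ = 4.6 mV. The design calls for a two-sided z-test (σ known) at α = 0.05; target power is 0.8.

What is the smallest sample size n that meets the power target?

Standardized effect: d = |μ₁ − μ₀| / σ = |357.4 − 362.1| / 4.6 = 1.0217
For power 0.8 need Φ(δ − z_{0.025}) = 0.8, so δ = z_{0.025} + z_{0.20} = 1.960 + 0.842 = 2.802.
(For δ > 0 the lower-tail rejection region contributes negligibly to power, so the one-term inversion is standard.)
δ = d·√n ⇒ n = (δ/d)² = (2.802 / 1.0217)² = 7.52.
Rounding up, n = 8.

n = 8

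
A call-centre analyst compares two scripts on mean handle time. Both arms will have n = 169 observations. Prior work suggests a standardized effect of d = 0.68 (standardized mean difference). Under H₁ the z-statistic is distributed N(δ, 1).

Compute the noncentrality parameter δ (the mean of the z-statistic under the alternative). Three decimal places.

The noncentrality parameter scales effect size by the design's sample-size factor: δ = d·√(n/2) = 0.68 × √(169/2) = 6.2508

δ ≈ 6.251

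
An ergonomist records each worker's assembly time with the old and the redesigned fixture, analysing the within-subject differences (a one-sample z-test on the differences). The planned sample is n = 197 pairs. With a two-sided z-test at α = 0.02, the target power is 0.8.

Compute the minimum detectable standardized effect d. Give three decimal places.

Required noncentrality: δ = z_{0.01} + z_{0.20} = 2.326 + 0.842 = 3.168.
(Lower-tail contribution to power is negligible for δ > 0.)
δ = d·√n ⇒ d = δ/√n = 3.168/√197 = 0.2257.

d ≈ 0.226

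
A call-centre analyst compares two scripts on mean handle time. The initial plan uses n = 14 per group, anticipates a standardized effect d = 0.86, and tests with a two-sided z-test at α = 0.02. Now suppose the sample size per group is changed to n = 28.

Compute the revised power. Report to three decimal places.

With n = 28 per group: δ = d·√(n/2) = 0.86 × √(28/2) = 3.2178. Critical value z_{0.01} = 2.326.
Revised power = Φ(δ − 2.326) + Φ(−δ − 2.326) = Φ(0.891) + Φ(-5.544) = 0.8137 + 0.0000 = 0.8137.

Power ≈ 0.814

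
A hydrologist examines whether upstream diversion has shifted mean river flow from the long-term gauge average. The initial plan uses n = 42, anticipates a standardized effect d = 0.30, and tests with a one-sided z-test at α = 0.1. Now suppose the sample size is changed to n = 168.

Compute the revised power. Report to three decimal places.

Power ≈ 0.995

With n = 168: δ = d·√n = 0.30 × √168 = 3.8884. Critical value z_{0.1} = 1.282.
Revised power = P(Z > 1.282 − δ) = Φ(2.607) = 0.9954.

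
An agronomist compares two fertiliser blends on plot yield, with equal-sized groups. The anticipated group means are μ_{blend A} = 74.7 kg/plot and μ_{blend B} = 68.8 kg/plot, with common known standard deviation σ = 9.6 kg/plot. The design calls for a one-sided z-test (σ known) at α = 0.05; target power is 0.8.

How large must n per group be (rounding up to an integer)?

Standardized effect: d = |μ_{blend A} − μ_{blend B}| / σ = |74.7 − 68.8| / 9.6 = 0.6146
For power 0.8 need Φ(δ − z_{0.05}) = 0.8, so δ = z_{0.05} + z_{0.20} = 1.645 + 0.842 = 2.486.
δ = d·√(n/2) ⇒ n = 2(δ/d)² = 2 × (2.486 / 0.6146)² = 32.74.
Rounding up, n = 33 per group.

n = 33 per group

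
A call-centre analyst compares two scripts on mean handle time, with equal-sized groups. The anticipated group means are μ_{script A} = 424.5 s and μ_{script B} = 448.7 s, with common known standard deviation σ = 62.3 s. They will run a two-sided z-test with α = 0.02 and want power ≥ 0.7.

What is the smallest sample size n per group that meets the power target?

Standardized effect: d = |μ_{script A} − μ_{script B}| / σ = |424.5 − 448.7| / 62.3 = 0.3884
For power 0.7 need Φ(δ − z_{0.01}) = 0.7, so δ = z_{0.01} + z_{0.30} = 2.326 + 0.524 = 2.851.
(For δ > 0 the lower-tail rejection region contributes negligibly to power, so the one-term inversion is standard.)
δ = d·√(n/2) ⇒ n = 2(δ/d)² = 2 × (2.851 / 0.3884)² = 107.72.
Rounding up, n = 108 per group.

n = 108 per group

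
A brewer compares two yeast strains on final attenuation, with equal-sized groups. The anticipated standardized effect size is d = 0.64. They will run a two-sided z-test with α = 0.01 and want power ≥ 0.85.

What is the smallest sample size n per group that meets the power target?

For power 0.85 need Φ(δ − z_{0.005}) = 0.85, so δ = z_{0.005} + z_{0.15} = 2.576 + 1.036 = 3.612.
(The Φ(−δ − z_{α/2}) term is vanishingly small for δ > 0 and is dropped in the standard sample-size formula.)
δ = d·√(n/2) ⇒ n = 2(δ/d)² = 2 × (3.612 / 0.64)² = 63.71.
Rounding up, n = 64 per group.

n = 64 per group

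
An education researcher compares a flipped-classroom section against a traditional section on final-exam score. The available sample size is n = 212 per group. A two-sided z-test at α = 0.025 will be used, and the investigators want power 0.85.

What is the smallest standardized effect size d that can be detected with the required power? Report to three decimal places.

Required noncentrality: δ = z_{0.0125} + z_{0.15} = 2.241 + 1.036 = 3.278.
(The second rejection-region term Φ(−δ − z_{α/2}) is negligible and dropped.)
δ = d·√(n/2) ⇒ d = δ/√(n/2) = 3.278/√(212/2) = 0.3184.

d ≈ 0.318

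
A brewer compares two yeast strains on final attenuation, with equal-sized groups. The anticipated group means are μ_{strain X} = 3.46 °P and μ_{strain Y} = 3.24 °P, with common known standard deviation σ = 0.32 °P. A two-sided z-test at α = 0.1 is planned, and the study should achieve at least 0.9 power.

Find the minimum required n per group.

Standardized effect: d = |μ_{strain X} − μ_{strain Y}| / σ = |3.46 − 3.24| / 0.32 = 0.6875
For power 0.9 need Φ(δ − z_{0.05}) = 0.9, so δ = z_{0.05} + z_{0.10} = 1.645 + 1.282 = 2.926.
(For δ > 0 the lower-tail rejection region contributes negligibly to power, so the one-term inversion is standard.)
δ = d·√(n/2) ⇒ n = 2(δ/d)² = 2 × (2.926 / 0.6875)² = 36.24.
Round up to the next whole unit.

n = 37 per group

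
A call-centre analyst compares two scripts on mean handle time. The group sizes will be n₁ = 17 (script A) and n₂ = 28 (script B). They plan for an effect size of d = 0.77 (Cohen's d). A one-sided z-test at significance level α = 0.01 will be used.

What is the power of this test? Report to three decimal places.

Noncentrality parameter: δ = d / √(1/n₁ + 1/n₂) = 0.77 / √(1/17 + 1/28) = 2.5043
One-sided α = 0.01 → critical value z_{0.01} = 2.326.
Power = P(Z > 2.326 − δ) = Φ(0.178) = 0.5706.

Power ≈ 0.571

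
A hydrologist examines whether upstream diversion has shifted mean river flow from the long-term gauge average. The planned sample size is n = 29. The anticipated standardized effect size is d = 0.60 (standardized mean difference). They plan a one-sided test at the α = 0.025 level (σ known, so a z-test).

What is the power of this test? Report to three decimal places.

Noncentrality parameter: δ = d·√n = 0.60 × √29 = 3.2311
Critical value for a one-sided test at α = 0.025: z_α = 1.960.
Power = Φ(δ − 1.960) = Φ(1.271) = 0.8982.

Power ≈ 0.898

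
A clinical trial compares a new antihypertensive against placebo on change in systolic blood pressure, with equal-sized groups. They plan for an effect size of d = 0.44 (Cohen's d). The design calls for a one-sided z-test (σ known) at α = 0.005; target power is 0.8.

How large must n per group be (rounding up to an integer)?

n = 121 per group

For power 0.8 need Φ(δ − z_{0.005}) = 0.8, so δ = z_{0.005} + z_{0.20} = 2.576 + 0.842 = 3.417.
δ = d·√(n/2) ⇒ n = 2(δ/d)² = 2 × (3.417 / 0.44)² = 120.65.
Rounding up, n = 121 per group.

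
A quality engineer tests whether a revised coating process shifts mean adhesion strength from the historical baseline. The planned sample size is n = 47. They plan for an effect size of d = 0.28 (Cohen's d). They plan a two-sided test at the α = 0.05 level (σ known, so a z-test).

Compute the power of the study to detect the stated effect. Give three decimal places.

Noncentrality parameter: λ = d·√n = 0.28 × √47 = 1.9196
Critical value for a two-sided test at α = 0.05: z_{α/2} = 1.960.
Power = Φ(λ − 1.960) + Φ(−λ − 1.960) = Φ(-0.040) + Φ(-3.880) = 0.4839 + 0.0001 = 0.4839.

Power ≈ 0.484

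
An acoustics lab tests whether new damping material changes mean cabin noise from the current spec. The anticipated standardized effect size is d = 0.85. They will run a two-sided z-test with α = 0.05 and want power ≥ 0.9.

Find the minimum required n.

Set Φ(δ − 1.960) = 0.9; then δ − 1.960 = Φ⁻¹(0.9) = 1.282, giving δ = 3.242.
(Ignoring the negligible lower-tail rejection probability gives the usual closed-form inversion.)
δ = d·√n ⇒ n = (δ/d)² = (3.242 / 0.85)² = 14.54.
Round up to the next whole unit.

n = 15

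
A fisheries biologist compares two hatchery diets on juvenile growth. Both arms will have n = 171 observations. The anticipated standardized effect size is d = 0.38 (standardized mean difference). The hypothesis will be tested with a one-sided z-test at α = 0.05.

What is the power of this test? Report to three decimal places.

Power ≈ 0.969

Noncentrality parameter: δ = d·√(n/2) = 0.38 × √(171/2) = 3.5137
One-sided α = 0.05 → critical value z_{0.05} = 1.645.
Power = P(Z > 1.645 − δ) = Φ(1.869) = 0.9692.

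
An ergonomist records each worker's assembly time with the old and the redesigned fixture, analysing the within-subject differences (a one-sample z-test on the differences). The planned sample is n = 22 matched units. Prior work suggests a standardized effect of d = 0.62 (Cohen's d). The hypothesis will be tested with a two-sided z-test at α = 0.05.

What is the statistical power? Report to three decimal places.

Noncentrality parameter: δ = d·√n = 0.62 × √22 = 2.9081
Two-sided α = 0.05 → critical value z_{0.025} = 1.960.
Power = Φ(δ − 1.960) + Φ(−δ − 1.960) = Φ(0.948) + Φ(-4.868) = 0.8285 + 0.0000 = 0.8285.

Power ≈ 0.828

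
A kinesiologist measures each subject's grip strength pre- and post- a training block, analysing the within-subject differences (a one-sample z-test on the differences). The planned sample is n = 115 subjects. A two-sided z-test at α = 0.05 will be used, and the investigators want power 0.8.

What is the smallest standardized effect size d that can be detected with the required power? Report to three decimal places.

d ≈ 0.261

Required noncentrality: δ = z_{0.025} + z_{0.20} = 1.960 + 0.842 = 2.802.
(The second rejection-region term Φ(−δ − z_{α/2}) is negligible and dropped.)
δ = d·√n ⇒ d = δ/√n = 2.802/√115 = 0.2612.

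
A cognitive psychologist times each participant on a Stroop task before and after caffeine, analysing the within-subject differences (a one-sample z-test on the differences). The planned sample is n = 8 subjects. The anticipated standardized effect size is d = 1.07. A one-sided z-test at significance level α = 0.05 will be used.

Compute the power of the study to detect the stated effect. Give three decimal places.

Power ≈ 0.916

Noncentrality parameter: λ = d·√n = 1.07 × √8 = 3.0264
One-sided α = 0.05 → critical value z_{0.05} = 1.645.
Power = Φ(λ − 1.645) = Φ(1.382) = 0.9164.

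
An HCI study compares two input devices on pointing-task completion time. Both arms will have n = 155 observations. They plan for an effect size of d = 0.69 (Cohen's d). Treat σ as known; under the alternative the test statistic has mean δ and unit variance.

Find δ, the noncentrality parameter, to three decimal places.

δ ≈ 6.074

The noncentrality parameter scales effect size by the design's sample-size factor: δ = d·√(n/2) = 0.69 × √(155/2) = 6.0744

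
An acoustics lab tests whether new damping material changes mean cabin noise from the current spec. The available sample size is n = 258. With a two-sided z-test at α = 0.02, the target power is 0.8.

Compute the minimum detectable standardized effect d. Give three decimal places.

Need Φ(δ − 2.326) = 0.8, so δ = 2.326 + 0.842 = 3.168.
(Lower-tail contribution to power is negligible for δ > 0.)
δ = d·√n ⇒ d = δ/√n = 3.168/√258 = 0.1972.

d ≈ 0.197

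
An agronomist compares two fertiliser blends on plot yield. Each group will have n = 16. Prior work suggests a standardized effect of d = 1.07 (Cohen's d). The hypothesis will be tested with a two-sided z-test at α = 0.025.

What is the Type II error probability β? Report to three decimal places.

β ≈ 0.216

Noncentrality parameter: δ = d·√(n/2) = 1.07 × √(16/2) = 3.0264
Critical value for a two-sided test at α = 0.025: z_{α/2} = 2.241.
Power = Φ(δ − 2.241) + Φ(−δ − 2.241) = Φ(0.785) + Φ(-5.268) = 0.7838 + 0.0000 = 0.7838.
Type II error: β = 1 − power = 1 − 0.7838 = 0.2162.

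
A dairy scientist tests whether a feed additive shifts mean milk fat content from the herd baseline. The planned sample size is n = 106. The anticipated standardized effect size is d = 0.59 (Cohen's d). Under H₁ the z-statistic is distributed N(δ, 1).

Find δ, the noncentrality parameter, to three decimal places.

δ = d·√n = 0.59 × √106 = 6.0744

δ ≈ 6.074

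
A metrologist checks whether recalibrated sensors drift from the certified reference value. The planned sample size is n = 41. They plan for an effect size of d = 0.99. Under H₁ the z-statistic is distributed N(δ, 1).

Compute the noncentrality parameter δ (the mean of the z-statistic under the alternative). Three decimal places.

δ ≈ 6.339

δ = d·√n = 0.99 × √41 = 6.3391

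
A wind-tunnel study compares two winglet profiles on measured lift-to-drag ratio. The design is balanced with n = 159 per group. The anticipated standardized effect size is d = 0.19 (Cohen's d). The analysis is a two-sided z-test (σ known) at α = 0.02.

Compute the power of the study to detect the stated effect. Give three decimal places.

Power ≈ 0.264

Noncentrality parameter: δ = d·√(n/2) = 0.19 × √(159/2) = 1.6941
Critical value for a two-sided test at α = 0.02: z_{α/2} = 2.326.
Power = Φ(δ − 2.326) + Φ(−δ − 2.326) = Φ(-0.632) + Φ(-4.020) = 0.2636 + 0.0000 = 0.2636.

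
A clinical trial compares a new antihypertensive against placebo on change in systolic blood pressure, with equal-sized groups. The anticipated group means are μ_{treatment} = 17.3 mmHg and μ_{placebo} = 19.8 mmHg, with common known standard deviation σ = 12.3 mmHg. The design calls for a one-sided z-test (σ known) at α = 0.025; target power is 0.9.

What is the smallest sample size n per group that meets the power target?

Standardized effect: d = |μ_{treatment} − μ_{placebo}| / σ = |17.3 − 19.8| / 12.3 = 0.2033
Set Φ(δ − 1.960) = 0.9; then δ − 1.960 = Φ⁻¹(0.9) = 1.282, giving δ = 3.242.
δ = d·√(n/2) ⇒ n = 2(δ/d)² = 2 × (3.242 / 0.2033)² = 508.69.
Round up to the next whole unit.

n = 509 per group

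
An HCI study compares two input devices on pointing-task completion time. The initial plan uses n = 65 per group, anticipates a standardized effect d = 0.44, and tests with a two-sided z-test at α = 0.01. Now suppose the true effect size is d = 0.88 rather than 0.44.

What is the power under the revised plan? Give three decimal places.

With d = 0.88: δ = d·√(n/2) = 0.88 × √(65/2) = 5.0168. Critical value z_{0.005} = 2.576.
Revised power = Φ(δ − 2.576) + Φ(−δ − 2.576) = Φ(2.441) + Φ(-7.593) = 0.9927 + 0.0000 = 0.9927.

Power ≈ 0.993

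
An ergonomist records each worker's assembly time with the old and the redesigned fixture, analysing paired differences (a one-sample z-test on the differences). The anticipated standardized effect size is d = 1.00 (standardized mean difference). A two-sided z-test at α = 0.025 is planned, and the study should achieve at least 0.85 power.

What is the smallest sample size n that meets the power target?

n = 11

For power 0.85 need Φ(δ − z_{0.0125}) = 0.85, so δ = z_{0.0125} + z_{0.15} = 2.241 + 1.036 = 3.278.
(For δ > 0 the lower-tail rejection region contributes negligibly to power, so the one-term inversion is standard.)
δ = d·√n ⇒ n = (δ/d)² = (3.278 / 1.00)² = 10.74.
Rounding up, n = 11.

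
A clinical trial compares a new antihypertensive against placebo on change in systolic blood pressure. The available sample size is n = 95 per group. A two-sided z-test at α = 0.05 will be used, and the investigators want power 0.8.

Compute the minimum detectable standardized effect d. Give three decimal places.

Required noncentrality: δ = z_{0.025} + z_{0.20} = 1.960 + 0.842 = 2.802.
(Lower-tail contribution to power is negligible for δ > 0.)
δ = d·√(n/2) ⇒ d = δ/√(n/2) = 2.802/√(95/2) = 0.4065.

d ≈ 0.406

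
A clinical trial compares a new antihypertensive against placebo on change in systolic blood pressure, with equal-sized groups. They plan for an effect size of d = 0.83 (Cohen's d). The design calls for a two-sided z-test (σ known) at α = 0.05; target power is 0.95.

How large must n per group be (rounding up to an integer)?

For power 0.95 need Φ(δ − z_{0.025}) = 0.95, so δ = z_{0.025} + z_{0.05} = 1.960 + 1.645 = 3.605.
(Ignoring the negligible lower-tail rejection probability gives the usual closed-form inversion.)
δ = d·√(n/2) ⇒ n = 2(δ/d)² = 2 × (3.605 / 0.83)² = 37.73.
Round up to the next whole unit.

n = 38 per group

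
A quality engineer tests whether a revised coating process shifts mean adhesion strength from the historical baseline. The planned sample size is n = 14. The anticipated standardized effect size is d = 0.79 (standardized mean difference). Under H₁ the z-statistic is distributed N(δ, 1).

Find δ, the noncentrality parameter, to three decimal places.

The noncentrality parameter scales effect size by the design's sample-size factor: δ = d·√n = 0.79 × √14 = 2.9559

δ ≈ 2.956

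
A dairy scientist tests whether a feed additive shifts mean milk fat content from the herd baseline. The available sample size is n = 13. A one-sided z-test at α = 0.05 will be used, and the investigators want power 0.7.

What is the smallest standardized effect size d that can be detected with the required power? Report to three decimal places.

Need Φ(δ − 1.645) = 0.7, so δ = 1.645 + 0.524 = 2.169.
δ = d·√n ⇒ d = δ/√n = 2.169/√13 = 0.6016.

d ≈ 0.602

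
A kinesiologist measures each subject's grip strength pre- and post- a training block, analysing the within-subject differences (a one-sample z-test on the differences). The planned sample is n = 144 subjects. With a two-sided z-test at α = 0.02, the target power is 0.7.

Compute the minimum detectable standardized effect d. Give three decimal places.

d ≈ 0.238

Need Φ(δ − 2.326) = 0.7, so δ = 2.326 + 0.524 = 2.851.
(The second rejection-region term Φ(−δ − z_{α/2}) is negligible and dropped.)
δ = d·√n ⇒ d = δ/√n = 2.851/√144 = 0.2376.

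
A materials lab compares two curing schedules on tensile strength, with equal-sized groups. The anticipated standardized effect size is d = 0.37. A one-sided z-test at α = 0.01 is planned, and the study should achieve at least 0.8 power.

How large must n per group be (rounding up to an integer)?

Set Φ(δ − 2.326) = 0.8; then δ − 2.326 = Φ⁻¹(0.8) = 0.842, giving δ = 3.168.
δ = d·√(n/2) ⇒ n = 2(δ/d)² = 2 × (3.168 / 0.37)² = 146.62.
Round up to the next whole unit.

n = 147 per group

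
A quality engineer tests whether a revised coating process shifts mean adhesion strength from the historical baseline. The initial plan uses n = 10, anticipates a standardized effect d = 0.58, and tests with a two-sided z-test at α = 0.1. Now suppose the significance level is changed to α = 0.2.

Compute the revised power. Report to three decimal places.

δ = d·√n = 0.58 × √10 = 1.8341 (unchanged). New critical value: z_{0.1} = 1.282.
Revised power = Φ(δ − 1.282) + Φ(−δ − 1.282) = Φ(0.553) + Φ(-3.116) = 0.7097 + 0.0009 = 0.7106.

Power ≈ 0.711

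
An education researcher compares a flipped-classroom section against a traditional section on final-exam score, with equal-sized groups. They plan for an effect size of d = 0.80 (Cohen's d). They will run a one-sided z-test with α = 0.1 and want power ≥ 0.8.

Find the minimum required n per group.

n = 15 per group

For power 0.8 need Φ(δ − z_{0.1}) = 0.8, so δ = z_{0.1} + z_{0.20} = 1.282 + 0.842 = 2.123.
δ = d·√(n/2) ⇒ n = 2(δ/d)² = 2 × (2.123 / 0.80)² = 14.09.
Rounding up, n = 15 per group.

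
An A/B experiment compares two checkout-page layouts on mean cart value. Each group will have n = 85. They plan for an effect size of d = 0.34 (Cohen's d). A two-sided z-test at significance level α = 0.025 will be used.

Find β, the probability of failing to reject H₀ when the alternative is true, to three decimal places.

β ≈ 0.510

Noncentrality parameter: δ = d·√(n/2) = 0.34 × √(85/2) = 2.2165
Critical value for a two-sided test at α = 0.025: z_{α/2} = 2.241.
Power = Φ(δ − 2.241) + Φ(−δ − 2.241) = Φ(-0.025) + Φ(-4.458) = 0.4901 + 0.0000 = 0.4901.
Type II error: β = 1 − power = 1 − 0.4901 = 0.5099.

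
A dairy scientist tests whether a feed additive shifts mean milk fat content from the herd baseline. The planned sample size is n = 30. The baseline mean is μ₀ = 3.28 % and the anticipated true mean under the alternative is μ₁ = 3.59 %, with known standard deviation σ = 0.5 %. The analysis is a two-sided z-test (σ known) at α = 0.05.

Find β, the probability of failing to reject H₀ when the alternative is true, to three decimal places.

β ≈ 0.076

Standardized effect: d = |μ₁ − μ₀| / σ = |3.59 − 3.28| / 0.5 = 0.6200
Noncentrality parameter: δ = d·√n = 0.6200 × √30 = 3.3959
Critical value for a two-sided test at α = 0.05: z_{α/2} = 1.960.
Power = Φ(δ − 1.960) + Φ(−δ − 1.960) = Φ(1.436) + Φ(-5.356) = 0.9245 + 0.0000 = 0.9245.
Type II error: β = 1 − power = 1 − 0.9245 = 0.0755.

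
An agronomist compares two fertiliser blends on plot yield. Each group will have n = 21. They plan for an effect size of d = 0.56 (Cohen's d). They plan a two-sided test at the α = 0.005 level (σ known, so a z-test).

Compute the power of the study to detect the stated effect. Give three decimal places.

Noncentrality parameter: δ = d·√(n/2) = 0.56 × √(21/2) = 1.8146
Critical value for a two-sided test at α = 0.005: z_{α/2} = 2.807.
Power = Φ(δ − 2.807) + Φ(−δ − 2.807) = Φ(-0.992) + Φ(-4.622) = 0.1605 + 0.0000 = 0.1605.

Power ≈ 0.160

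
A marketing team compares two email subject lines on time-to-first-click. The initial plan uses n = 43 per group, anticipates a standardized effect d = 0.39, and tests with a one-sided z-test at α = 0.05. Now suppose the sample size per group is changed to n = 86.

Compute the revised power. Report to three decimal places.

With n = 86 per group: δ = d·√(n/2) = 0.39 × √(86/2) = 2.5574. Critical value z_{0.05} = 1.645.
Revised power = P(Z > 1.645 − δ) = Φ(0.913) = 0.8193.

Power ≈ 0.819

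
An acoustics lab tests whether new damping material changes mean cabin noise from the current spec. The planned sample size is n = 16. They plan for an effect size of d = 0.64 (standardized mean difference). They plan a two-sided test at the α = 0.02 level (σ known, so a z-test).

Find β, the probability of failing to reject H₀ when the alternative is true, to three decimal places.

β ≈ 0.408

Noncentrality parameter: δ = d·√n = 0.64 × √16 = 2.5600
Two-sided α = 0.02 → critical value z_{0.01} = 2.326.
Power = Φ(δ − 2.326) + Φ(−δ − 2.326) = Φ(0.234) + Φ(-4.886) = 0.5924 + 0.0000 = 0.5924.
Type II error: β = 1 − power = 1 − 0.5924 = 0.4076.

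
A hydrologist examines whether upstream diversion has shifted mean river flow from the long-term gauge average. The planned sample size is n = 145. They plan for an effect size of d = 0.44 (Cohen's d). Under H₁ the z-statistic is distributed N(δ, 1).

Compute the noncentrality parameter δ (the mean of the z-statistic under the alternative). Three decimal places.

δ ≈ 5.298

The noncentrality parameter scales effect size by the design's sample-size factor: δ = d·√n = 0.44 × √145 = 5.2983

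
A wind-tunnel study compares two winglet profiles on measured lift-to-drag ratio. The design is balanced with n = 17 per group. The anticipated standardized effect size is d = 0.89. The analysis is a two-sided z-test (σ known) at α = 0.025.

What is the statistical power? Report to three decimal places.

Noncentrality parameter: δ = d·√(n/2) = 0.89 × √(17/2) = 2.5948
Critical value for a two-sided test at α = 0.025: z_{α/2} = 2.241.
Power = Φ(δ − 2.241) + Φ(−δ − 2.241) = Φ(0.353) + Φ(-4.836) = 0.6381 + 0.0000 = 0.6381.

Power ≈ 0.638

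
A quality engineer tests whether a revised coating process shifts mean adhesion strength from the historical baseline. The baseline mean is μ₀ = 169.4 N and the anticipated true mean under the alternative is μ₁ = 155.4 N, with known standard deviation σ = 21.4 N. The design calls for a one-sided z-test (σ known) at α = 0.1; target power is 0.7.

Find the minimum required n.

n = 8

Standardized effect: d = |μ₁ − μ₀| / σ = |155.4 − 169.4| / 21.4 = 0.6542
Set Φ(δ − 1.282) = 0.7; then δ − 1.282 = Φ⁻¹(0.7) = 0.524, giving δ = 1.806.
δ = d·√n ⇒ n = (δ/d)² = (1.806 / 0.6542)² = 7.62.
Rounding up, n = 8.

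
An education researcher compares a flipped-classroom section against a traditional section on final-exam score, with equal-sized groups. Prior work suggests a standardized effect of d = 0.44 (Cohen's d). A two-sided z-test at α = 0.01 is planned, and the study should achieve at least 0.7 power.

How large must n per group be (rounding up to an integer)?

For power 0.7 need Φ(δ − z_{0.005}) = 0.7, so δ = z_{0.005} + z_{0.30} = 2.576 + 0.524 = 3.100.
(The Φ(−δ − z_{α/2}) term is vanishingly small for δ > 0 and is dropped in the standard sample-size formula.)
δ = d·√(n/2) ⇒ n = 2(δ/d)² = 2 × (3.100 / 0.44)² = 99.29.
Rounding up, n = 100 per group.

n = 100 per group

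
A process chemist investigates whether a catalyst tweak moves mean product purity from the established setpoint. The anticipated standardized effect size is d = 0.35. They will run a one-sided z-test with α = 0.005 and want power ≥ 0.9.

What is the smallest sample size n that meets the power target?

Set Φ(δ − 2.576) = 0.9; then δ − 2.576 = Φ⁻¹(0.9) = 1.282, giving δ = 3.857.
δ = d·√n ⇒ n = (δ/d)² = (3.857 / 0.35)² = 121.46.
Rounding up, n = 122.

n = 122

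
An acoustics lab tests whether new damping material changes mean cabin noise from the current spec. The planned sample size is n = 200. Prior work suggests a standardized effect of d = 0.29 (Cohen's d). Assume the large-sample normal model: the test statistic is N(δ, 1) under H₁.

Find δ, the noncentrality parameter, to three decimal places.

δ ≈ 4.101

δ = d·√n = 0.29 × √200 = 4.1012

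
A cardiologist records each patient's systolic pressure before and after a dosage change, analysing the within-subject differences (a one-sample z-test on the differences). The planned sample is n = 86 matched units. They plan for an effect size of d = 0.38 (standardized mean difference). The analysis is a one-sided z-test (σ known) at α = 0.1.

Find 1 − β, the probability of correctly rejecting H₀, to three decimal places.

Noncentrality parameter: λ = d·√n = 0.38 × √86 = 3.5240
Critical value for a one-sided test at α = 0.1: z_α = 1.282.
Power = P(Z > 1.282 − λ) = Φ(2.242) = 0.9875.

Power ≈ 0.988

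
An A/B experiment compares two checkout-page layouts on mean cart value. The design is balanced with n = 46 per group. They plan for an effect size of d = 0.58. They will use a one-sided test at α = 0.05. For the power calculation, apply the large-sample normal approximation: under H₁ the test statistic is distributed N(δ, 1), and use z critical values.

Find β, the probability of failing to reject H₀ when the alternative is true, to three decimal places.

Noncentrality parameter: δ = d·√(n/2) = 0.58 × √(46/2) = 2.7816
Critical value for a one-sided test at α = 0.05: z_α = 1.645.
Power = P(Z > 1.645 − δ) = Φ(1.137) = 0.8722.
Type II error: β = 1 − power = 1 − 0.8722 = 0.1278.

β ≈ 0.128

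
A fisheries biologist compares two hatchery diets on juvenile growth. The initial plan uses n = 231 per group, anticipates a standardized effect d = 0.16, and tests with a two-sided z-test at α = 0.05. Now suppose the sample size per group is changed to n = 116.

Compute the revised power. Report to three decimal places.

With n = 116 per group: δ = d·√(n/2) = 0.16 × √(116/2) = 1.2185. Critical value z_{0.025} = 1.960.
Revised power = Φ(δ − 1.960) + Φ(−δ − 1.960) = Φ(-0.741) + Φ(-3.178) = 0.2292 + 0.0007 = 0.2300.

Power ≈ 0.230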